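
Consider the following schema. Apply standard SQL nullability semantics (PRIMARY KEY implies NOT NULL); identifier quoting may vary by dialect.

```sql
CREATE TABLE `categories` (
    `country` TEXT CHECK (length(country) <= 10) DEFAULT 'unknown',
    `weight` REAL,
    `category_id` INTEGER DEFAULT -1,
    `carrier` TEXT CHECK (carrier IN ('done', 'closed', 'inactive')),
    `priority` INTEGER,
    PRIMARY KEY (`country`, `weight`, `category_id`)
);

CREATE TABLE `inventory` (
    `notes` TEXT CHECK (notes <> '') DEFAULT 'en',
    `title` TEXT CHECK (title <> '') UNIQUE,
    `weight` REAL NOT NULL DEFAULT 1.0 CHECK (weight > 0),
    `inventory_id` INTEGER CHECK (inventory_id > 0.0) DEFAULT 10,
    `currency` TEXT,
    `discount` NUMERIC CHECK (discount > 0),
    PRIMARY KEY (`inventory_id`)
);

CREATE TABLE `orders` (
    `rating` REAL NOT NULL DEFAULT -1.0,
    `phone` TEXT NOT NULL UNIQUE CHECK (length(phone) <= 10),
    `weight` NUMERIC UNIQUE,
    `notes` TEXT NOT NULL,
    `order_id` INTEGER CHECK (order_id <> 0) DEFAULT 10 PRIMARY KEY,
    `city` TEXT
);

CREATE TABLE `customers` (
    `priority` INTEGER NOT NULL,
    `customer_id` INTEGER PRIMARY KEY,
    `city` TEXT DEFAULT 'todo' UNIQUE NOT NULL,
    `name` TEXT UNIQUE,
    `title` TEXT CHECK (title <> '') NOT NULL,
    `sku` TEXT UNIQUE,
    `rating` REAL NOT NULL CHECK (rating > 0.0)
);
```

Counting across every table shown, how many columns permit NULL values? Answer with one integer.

categories: 2 nullable (carrier, priority — PK (country, weight, category_id) and explicit NOT NULL columns excluded).
inventory: 4 nullable (notes, title, currency, discount — PK (inventory_id) and explicit NOT NULL columns excluded).
orders: 2 nullable (weight, city — PK (order_id) and explicit NOT NULL columns excluded).
customers: 2 nullable (name, sku — PK (customer_id) and explicit NOT NULL columns excluded).
Total: 2 + 4 + 2 + 2 = 10.

10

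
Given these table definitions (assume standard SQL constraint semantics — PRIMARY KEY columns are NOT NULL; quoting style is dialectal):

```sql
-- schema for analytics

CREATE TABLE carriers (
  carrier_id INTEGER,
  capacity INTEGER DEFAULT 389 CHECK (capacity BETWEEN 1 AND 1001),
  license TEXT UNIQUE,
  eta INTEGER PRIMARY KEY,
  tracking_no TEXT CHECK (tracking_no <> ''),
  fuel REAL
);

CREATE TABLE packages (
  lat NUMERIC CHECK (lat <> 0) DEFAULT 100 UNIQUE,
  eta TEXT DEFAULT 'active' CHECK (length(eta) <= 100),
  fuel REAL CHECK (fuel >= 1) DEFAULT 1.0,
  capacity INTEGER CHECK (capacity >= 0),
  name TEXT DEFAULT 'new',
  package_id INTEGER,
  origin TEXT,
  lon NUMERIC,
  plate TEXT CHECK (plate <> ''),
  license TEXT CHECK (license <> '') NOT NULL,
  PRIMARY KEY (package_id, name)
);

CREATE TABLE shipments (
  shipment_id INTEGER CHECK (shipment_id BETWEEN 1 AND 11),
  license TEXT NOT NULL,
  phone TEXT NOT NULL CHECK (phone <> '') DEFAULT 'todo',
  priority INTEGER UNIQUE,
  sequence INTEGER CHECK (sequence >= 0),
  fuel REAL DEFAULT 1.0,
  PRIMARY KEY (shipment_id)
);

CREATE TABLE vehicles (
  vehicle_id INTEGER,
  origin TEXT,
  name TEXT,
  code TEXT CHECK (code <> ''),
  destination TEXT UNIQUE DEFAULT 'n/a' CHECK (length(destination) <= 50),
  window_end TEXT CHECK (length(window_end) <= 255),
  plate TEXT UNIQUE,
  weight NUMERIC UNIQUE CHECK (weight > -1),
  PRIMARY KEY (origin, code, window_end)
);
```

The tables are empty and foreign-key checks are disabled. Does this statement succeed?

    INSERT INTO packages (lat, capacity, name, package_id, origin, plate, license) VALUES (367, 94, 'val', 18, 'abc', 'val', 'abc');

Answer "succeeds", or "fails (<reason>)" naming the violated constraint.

NOT NULL columns: license is supplied; name is supplied; package_id is supplied.
CHECK constraints: 367 satisfies (lat <> 0); 94 satisfies (capacity >= 0); 'val' satisfies (plate <> ''); 'abc' satisfies (license <> '').
No constraint is violated.

succeeds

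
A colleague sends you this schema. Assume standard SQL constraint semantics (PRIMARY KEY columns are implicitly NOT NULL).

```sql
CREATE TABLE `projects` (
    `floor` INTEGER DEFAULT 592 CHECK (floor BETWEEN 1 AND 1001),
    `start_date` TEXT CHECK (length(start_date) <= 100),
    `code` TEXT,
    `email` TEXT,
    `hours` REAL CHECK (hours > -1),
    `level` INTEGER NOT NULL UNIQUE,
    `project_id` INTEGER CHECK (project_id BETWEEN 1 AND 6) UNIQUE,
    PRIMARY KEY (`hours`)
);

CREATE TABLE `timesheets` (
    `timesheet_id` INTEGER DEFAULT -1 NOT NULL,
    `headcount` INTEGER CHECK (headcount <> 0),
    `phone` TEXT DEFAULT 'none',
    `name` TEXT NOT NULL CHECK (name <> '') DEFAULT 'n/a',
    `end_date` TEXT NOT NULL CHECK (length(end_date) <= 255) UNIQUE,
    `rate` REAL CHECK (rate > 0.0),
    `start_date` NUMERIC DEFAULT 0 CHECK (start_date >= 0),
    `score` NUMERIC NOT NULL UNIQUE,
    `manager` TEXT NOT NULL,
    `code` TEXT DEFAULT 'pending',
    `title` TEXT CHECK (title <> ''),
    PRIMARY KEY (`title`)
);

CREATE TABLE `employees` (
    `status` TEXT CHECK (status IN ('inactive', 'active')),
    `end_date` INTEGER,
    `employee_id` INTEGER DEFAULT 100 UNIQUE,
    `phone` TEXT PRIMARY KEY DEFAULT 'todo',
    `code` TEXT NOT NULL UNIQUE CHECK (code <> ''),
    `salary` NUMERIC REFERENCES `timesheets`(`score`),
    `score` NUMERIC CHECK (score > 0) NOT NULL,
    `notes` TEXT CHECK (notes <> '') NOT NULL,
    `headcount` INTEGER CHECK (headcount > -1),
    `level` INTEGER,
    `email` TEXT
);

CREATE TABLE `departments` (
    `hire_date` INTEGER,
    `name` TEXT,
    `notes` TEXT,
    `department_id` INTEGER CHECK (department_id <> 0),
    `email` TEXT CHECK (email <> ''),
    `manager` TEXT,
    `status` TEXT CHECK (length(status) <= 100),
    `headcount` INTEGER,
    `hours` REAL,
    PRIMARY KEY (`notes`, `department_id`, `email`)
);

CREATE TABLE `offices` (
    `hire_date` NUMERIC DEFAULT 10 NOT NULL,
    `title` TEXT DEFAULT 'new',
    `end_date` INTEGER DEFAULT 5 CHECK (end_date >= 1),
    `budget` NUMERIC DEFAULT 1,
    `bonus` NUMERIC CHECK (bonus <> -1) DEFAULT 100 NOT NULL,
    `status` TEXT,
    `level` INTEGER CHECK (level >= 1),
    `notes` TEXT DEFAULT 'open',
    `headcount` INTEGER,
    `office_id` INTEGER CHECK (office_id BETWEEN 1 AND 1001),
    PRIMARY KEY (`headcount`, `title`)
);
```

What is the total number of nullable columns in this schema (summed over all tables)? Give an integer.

projects: 5 nullable (floor, start_date, code, email, project_id — PK (hours) and explicit NOT NULL columns excluded).
timesheets: 5 nullable (headcount, phone, rate, start_date, code — PK (title) and explicit NOT NULL columns excluded).
employees: 7 nullable (status, end_date, employee_id, salary, headcount, level, email — PK (phone) and explicit NOT NULL columns excluded).
departments: 6 nullable (hire_date, name, manager, status, headcount, hours — PK (notes, department_id, email) and explicit NOT NULL columns excluded).
offices: 6 nullable (end_date, budget, status, level, notes, office_id — PK (headcount, title) and explicit NOT NULL columns excluded).
Total: 5 + 5 + 7 + 6 + 6 = 29.

29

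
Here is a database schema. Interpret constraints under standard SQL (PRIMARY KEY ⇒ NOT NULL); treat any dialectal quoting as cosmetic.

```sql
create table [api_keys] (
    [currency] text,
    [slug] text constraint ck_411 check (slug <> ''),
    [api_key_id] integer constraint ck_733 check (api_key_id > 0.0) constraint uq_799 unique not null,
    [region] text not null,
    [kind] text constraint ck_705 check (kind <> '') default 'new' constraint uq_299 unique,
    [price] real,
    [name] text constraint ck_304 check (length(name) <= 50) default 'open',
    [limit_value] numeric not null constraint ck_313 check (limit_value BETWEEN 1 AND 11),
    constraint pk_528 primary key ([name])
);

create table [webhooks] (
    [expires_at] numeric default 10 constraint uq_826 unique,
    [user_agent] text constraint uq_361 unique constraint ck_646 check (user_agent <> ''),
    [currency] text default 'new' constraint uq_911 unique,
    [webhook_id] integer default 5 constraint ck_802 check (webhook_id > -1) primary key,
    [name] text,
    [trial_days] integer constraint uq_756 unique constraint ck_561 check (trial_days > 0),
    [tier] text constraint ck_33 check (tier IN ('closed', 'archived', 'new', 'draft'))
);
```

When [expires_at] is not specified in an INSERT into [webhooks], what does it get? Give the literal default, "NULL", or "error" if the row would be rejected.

expires_at has an explicit DEFAULT 10.
When the column is omitted from an INSERT, that default is used.

10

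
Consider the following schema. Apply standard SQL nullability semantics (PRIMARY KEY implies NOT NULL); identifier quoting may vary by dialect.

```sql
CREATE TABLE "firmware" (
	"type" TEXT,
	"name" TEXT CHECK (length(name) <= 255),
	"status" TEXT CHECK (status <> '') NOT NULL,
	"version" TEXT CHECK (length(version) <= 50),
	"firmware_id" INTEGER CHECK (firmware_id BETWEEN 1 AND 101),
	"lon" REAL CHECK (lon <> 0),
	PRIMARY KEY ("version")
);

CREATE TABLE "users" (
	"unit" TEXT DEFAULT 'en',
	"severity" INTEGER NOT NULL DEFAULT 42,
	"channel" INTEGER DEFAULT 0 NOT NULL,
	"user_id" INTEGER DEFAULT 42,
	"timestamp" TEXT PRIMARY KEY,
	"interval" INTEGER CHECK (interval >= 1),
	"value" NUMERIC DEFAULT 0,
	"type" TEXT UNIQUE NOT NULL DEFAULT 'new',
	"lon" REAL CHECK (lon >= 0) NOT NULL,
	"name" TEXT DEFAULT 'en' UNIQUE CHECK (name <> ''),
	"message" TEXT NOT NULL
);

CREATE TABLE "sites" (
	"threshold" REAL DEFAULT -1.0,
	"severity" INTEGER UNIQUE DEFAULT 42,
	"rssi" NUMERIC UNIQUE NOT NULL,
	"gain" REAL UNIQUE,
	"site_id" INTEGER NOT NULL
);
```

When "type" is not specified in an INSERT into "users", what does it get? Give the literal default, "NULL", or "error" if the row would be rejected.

'new'

type has an explicit DEFAULT 'new'.
When the column is omitted from an INSERT, that default is used.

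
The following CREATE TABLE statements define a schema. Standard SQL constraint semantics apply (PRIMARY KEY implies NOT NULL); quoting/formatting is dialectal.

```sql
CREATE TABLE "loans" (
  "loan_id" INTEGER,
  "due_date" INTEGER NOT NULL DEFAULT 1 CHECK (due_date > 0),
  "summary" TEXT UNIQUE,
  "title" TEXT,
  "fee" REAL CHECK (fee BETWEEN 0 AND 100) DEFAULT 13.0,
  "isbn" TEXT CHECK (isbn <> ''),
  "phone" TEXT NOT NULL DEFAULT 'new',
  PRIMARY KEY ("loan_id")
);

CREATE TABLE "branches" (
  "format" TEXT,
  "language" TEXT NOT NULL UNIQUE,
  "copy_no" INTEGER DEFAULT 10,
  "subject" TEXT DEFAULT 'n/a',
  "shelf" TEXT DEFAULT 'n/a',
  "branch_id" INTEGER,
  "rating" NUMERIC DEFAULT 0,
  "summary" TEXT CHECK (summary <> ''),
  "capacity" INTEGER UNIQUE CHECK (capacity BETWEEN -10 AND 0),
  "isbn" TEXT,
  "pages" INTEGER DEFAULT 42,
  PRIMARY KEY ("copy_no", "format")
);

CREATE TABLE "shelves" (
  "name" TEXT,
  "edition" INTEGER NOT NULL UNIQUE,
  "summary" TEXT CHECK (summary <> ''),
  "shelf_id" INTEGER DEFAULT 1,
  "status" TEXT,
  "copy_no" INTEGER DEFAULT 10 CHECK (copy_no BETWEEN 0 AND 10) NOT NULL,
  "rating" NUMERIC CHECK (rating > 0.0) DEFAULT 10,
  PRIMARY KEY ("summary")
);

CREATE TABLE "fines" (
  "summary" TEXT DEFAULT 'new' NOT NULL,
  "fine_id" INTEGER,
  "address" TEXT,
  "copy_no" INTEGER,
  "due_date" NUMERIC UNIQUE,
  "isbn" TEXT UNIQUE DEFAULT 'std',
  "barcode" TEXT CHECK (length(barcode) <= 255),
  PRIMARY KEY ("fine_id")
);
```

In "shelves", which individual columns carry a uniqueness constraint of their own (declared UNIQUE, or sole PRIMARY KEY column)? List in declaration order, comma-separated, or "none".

edition, summary

- name: no UNIQUE or single-column PK constraint.
- edition: declared UNIQUE → unique.
- summary: single-column PRIMARY KEY → unique.
- shelf_id: no UNIQUE or single-column PK constraint.
- status: no UNIQUE or single-column PK constraint.
- copy_no: no UNIQUE or single-column PK constraint.
- rating: no UNIQUE or single-column PK constraint.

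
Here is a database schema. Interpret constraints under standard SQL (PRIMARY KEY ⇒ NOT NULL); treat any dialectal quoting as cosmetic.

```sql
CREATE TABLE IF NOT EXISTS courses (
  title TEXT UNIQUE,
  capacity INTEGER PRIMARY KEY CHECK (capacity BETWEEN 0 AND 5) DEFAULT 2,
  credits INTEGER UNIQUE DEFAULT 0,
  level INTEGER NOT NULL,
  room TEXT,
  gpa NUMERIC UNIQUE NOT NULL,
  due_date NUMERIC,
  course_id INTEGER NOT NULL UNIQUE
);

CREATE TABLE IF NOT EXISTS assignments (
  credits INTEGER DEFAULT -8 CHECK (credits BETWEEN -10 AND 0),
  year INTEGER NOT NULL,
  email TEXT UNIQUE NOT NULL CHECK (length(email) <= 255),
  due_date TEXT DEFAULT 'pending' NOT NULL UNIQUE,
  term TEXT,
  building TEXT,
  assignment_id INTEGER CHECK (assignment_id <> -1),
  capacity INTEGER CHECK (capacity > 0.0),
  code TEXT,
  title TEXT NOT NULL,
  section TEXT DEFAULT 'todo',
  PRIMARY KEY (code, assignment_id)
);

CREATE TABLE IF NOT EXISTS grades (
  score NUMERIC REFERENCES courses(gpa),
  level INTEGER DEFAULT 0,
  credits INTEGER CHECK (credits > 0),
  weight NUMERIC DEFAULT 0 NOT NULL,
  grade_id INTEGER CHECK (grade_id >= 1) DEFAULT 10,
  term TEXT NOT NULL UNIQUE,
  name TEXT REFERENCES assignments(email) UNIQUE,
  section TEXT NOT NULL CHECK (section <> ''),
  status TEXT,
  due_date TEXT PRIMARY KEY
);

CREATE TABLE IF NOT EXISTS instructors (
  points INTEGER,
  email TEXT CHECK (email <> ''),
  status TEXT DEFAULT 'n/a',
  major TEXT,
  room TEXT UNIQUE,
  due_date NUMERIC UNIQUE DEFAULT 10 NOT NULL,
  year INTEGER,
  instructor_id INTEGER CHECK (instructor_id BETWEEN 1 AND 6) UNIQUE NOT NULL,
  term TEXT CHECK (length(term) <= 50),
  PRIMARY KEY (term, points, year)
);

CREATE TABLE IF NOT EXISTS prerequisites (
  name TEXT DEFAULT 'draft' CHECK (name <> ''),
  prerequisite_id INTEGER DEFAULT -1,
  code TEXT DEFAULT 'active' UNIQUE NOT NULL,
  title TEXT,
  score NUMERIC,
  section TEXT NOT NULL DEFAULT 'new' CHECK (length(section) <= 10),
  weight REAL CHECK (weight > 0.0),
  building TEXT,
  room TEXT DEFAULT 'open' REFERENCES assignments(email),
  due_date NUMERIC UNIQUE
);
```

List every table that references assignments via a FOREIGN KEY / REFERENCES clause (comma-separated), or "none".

- grades.name references assignments(email).
- prerequisites.room references assignments(email).

grades, prerequisites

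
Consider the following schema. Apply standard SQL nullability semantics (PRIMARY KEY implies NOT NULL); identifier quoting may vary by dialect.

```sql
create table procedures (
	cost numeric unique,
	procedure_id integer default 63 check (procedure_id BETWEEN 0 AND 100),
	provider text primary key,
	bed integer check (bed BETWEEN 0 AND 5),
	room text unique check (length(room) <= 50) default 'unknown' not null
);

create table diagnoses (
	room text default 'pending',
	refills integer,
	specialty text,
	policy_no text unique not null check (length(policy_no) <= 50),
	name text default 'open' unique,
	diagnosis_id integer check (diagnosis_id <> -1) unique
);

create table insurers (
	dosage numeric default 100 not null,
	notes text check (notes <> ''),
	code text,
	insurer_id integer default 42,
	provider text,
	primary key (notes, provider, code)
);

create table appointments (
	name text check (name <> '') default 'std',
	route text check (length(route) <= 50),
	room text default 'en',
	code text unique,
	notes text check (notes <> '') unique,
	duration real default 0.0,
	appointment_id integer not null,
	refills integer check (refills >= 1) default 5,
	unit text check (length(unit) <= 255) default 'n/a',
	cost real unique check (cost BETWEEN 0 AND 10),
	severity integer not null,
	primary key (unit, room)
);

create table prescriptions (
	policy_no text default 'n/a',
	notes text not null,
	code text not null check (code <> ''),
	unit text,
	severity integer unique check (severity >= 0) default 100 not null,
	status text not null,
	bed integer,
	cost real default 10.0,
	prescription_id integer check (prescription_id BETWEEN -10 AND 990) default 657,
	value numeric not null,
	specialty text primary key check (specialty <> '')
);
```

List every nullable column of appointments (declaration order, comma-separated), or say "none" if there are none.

name, route, code, notes, duration, refills, cost

- name: CHECK does not forbid NULL (a CHECK constraint passes when its expression is NULL) → nullable.
- route: CHECK does not forbid NULL (a CHECK constraint passes when its expression is NULL) → nullable.
- room: part of the PRIMARY KEY, which implies NOT NULL → not nullable.
- code: UNIQUE does not imply NOT NULL → nullable.
- notes: CHECK does not forbid NULL (a CHECK constraint passes when its expression is NULL) → nullable.
- duration: DEFAULT only fills an omitted column; an explicit NULL is still allowed → nullable.
- appointment_id: declared NOT NULL → not nullable.
- refills: CHECK does not forbid NULL (a CHECK constraint passes when its expression is NULL) → nullable.
- unit: part of the PRIMARY KEY, which implies NOT NULL → not nullable.
- cost: CHECK does not forbid NULL (a CHECK constraint passes when its expression is NULL) → nullable.
- severity: declared NOT NULL → not nullable.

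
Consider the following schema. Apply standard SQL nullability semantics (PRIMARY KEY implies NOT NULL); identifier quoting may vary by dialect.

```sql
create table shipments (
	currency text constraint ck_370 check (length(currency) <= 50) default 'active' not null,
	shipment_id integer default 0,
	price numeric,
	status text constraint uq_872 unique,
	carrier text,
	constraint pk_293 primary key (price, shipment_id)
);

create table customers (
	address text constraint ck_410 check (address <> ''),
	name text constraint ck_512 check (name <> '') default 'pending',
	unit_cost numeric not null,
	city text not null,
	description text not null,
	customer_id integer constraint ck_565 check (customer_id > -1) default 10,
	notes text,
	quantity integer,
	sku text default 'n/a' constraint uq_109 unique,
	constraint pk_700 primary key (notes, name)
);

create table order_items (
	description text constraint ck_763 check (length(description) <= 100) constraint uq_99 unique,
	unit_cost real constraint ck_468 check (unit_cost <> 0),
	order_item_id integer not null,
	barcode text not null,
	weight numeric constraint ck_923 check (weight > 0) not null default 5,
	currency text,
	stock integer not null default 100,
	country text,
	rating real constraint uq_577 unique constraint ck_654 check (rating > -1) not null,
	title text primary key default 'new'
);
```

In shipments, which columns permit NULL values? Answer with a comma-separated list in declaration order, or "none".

- currency: declared NOT NULL → not nullable.
- shipment_id: part of the PRIMARY KEY, which implies NOT NULL → not nullable.
- price: part of the PRIMARY KEY, which implies NOT NULL → not nullable.
- status: UNIQUE does not imply NOT NULL → nullable.
- carrier: no NOT NULL constraint applies → nullable.

status, carrier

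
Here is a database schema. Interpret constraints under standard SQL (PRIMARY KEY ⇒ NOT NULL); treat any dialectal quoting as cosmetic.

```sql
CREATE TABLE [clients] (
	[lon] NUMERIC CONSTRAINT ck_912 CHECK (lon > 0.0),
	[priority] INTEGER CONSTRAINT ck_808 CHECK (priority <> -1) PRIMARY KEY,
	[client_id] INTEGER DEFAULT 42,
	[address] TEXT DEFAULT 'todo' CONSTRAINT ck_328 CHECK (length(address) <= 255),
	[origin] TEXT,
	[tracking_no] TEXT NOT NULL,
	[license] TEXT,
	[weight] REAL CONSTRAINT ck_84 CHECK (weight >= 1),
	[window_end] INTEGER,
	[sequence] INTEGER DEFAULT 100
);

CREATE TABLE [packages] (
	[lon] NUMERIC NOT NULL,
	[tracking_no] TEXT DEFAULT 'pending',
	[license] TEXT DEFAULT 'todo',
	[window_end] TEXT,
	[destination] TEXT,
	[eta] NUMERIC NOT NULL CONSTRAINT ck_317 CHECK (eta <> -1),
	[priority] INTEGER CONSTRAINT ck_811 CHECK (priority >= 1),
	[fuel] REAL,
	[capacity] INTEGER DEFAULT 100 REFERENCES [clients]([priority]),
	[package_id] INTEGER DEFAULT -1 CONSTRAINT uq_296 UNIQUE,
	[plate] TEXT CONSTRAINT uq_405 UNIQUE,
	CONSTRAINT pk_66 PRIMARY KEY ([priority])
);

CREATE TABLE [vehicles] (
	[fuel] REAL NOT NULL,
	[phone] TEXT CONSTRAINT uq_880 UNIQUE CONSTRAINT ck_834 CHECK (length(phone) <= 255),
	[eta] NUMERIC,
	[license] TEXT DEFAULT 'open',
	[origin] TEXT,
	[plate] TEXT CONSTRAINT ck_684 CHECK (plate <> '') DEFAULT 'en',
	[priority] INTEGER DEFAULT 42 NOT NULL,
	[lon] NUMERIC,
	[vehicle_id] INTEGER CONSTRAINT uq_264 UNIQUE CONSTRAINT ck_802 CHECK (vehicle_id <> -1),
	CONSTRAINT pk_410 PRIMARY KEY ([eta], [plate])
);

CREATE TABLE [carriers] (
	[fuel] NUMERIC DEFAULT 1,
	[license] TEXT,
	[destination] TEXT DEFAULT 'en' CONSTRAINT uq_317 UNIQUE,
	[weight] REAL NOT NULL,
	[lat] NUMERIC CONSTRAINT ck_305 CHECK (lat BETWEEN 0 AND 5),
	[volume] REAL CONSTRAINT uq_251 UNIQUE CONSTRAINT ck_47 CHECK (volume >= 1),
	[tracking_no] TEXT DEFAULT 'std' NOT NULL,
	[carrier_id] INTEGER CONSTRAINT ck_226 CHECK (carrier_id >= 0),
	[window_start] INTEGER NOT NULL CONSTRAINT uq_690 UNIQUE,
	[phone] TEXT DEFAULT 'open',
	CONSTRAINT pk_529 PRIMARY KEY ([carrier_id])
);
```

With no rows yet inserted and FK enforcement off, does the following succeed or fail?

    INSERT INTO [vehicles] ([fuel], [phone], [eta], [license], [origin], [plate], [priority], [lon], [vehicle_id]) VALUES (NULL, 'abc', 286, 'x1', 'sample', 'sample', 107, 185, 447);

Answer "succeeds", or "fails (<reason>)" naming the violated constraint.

fuel is explicitly set to NULL, but fuel is declared NOT NULL.

fails (NOT NULL on fuel)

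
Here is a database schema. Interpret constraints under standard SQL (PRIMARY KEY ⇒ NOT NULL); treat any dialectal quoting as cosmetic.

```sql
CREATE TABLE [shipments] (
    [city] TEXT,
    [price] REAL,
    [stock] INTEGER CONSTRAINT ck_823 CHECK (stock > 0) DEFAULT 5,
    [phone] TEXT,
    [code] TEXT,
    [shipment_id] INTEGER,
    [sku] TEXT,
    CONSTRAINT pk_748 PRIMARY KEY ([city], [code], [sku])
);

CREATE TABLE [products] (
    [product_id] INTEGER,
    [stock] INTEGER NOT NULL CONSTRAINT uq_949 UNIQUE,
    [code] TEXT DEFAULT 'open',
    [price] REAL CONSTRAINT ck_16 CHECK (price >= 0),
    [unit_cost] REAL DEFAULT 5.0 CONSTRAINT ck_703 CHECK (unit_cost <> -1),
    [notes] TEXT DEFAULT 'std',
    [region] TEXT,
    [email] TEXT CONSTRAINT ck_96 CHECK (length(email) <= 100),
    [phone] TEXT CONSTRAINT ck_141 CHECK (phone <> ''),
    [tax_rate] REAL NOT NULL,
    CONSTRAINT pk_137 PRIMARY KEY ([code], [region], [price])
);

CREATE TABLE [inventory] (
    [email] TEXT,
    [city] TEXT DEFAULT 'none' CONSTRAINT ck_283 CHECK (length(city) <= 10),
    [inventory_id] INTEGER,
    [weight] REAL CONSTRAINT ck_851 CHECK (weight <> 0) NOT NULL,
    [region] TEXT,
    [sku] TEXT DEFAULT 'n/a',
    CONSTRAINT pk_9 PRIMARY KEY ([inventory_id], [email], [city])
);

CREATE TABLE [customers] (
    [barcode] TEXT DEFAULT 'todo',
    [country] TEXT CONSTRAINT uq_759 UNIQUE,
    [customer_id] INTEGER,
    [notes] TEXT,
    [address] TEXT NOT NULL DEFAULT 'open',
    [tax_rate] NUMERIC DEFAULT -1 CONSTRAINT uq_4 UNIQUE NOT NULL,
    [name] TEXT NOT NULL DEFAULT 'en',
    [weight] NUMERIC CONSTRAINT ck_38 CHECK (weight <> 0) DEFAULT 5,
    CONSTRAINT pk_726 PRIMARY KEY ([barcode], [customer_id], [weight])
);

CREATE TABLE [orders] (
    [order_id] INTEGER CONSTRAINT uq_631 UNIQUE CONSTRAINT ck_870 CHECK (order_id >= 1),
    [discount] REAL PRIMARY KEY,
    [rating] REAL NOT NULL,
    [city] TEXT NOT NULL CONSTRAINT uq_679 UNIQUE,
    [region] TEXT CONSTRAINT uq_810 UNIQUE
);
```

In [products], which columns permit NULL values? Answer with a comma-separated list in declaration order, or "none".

product_id, unit_cost, notes, email, phone

- product_id: no NOT NULL constraint applies → nullable.
- stock: declared NOT NULL → not nullable.
- code: part of the PRIMARY KEY, which implies NOT NULL → not nullable.
- price: part of the PRIMARY KEY, which implies NOT NULL → not nullable.
- unit_cost: CHECK does not forbid NULL (a CHECK constraint passes when its expression is NULL) → nullable.
- notes: DEFAULT only fills an omitted column; an explicit NULL is still allowed → nullable.
- region: part of the PRIMARY KEY, which implies NOT NULL → not nullable.
- email: CHECK does not forbid NULL (a CHECK constraint passes when its expression is NULL) → nullable.
- phone: CHECK does not forbid NULL (a CHECK constraint passes when its expression is NULL) → nullable.
- tax_rate: declared NOT NULL → not nullable.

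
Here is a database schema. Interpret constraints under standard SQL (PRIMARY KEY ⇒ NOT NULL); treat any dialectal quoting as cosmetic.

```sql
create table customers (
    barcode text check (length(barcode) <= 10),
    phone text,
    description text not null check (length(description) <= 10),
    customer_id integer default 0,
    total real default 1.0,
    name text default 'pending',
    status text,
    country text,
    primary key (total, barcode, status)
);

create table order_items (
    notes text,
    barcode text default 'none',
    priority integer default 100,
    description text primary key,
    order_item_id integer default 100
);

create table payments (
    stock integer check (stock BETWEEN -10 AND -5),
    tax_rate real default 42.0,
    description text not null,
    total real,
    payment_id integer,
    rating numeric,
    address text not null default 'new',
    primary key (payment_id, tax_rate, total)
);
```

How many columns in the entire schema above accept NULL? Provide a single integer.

10

customers: 4 nullable (phone, customer_id, name, country — PK (total, barcode, status) and explicit NOT NULL columns excluded).
order_items: 4 nullable (notes, barcode, priority, order_item_id — PK (description) and explicit NOT NULL columns excluded).
payments: 2 nullable (stock, rating — PK (payment_id, tax_rate, total) and explicit NOT NULL columns excluded).
Total: 4 + 4 + 2 = 10.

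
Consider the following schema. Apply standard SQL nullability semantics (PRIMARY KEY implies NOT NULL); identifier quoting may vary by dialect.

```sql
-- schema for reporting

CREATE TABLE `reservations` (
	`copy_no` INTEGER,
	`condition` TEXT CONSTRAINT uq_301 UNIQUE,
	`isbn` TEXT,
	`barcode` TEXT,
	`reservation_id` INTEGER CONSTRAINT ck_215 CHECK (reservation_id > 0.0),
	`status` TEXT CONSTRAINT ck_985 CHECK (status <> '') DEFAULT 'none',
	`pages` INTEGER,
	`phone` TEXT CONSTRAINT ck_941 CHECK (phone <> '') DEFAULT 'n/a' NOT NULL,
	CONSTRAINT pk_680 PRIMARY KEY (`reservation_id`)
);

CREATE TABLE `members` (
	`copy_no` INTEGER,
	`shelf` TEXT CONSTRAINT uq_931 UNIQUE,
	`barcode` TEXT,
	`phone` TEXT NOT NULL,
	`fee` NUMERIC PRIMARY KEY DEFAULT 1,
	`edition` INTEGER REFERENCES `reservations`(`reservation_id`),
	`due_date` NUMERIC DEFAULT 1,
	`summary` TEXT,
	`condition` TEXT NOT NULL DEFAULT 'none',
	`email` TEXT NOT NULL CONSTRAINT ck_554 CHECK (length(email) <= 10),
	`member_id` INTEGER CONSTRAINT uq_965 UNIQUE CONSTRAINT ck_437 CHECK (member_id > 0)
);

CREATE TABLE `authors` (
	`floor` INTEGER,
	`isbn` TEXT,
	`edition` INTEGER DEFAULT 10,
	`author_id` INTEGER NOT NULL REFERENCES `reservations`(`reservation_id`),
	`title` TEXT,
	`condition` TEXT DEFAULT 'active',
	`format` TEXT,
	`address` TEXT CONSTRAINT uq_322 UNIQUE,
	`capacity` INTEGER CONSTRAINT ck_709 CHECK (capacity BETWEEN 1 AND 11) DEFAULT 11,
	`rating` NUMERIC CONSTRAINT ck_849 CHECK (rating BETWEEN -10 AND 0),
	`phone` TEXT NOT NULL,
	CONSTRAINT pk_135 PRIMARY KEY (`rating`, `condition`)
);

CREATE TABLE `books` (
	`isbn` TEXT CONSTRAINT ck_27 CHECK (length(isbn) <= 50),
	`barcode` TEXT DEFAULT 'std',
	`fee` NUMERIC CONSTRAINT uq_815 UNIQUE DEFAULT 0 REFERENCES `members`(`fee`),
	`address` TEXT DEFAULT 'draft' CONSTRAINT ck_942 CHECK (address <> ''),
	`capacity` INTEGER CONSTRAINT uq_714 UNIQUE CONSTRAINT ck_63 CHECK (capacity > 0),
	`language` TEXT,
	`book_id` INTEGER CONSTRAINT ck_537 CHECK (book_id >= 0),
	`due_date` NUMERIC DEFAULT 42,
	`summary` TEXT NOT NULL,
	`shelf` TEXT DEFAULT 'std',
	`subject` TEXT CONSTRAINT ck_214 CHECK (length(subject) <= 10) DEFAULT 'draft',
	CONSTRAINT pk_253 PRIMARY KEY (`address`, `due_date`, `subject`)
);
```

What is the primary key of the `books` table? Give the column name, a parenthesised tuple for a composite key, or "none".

(address, due_date, subject)

A table-level PRIMARY KEY clause names 3 columns: address, due_date, subject.
This is a composite key — the combination is unique, not each column individually.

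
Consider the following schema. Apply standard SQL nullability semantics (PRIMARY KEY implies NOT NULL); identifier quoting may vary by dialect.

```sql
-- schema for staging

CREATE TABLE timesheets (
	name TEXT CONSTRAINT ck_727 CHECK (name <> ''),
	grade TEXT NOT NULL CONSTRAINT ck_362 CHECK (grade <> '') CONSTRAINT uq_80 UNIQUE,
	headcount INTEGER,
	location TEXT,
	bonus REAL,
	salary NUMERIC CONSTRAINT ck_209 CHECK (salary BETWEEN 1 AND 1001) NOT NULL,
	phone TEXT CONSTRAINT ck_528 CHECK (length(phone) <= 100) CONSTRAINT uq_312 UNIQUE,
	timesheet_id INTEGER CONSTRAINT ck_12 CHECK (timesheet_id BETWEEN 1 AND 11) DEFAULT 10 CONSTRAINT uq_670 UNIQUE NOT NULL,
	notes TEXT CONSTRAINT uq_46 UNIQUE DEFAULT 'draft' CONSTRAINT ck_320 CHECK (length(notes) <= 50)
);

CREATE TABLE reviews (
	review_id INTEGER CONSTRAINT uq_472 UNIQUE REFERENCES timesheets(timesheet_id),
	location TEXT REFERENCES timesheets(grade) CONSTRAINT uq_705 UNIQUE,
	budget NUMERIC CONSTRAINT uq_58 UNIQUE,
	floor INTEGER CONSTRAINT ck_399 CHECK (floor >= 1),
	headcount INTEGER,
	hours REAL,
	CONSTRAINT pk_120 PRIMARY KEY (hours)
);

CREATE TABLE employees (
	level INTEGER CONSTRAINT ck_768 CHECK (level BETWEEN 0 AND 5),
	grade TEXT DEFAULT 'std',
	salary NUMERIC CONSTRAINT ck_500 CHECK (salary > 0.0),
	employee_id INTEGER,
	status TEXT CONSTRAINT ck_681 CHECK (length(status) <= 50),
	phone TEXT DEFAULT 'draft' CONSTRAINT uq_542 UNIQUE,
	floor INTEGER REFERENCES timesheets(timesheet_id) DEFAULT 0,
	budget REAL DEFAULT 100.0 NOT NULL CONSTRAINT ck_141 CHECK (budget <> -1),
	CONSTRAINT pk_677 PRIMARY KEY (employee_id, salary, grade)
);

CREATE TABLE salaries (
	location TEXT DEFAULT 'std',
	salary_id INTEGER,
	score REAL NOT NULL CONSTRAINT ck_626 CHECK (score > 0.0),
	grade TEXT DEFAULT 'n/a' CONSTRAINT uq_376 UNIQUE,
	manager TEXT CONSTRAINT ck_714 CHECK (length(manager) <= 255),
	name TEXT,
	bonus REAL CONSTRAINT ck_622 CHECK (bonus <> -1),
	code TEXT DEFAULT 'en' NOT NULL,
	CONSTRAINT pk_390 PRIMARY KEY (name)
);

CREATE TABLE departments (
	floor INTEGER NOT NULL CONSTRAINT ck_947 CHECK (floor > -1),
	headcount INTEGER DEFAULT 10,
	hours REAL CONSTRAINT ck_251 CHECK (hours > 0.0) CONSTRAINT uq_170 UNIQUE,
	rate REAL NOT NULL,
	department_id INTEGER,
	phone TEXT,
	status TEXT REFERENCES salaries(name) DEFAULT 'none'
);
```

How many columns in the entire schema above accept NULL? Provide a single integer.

25

timesheets: 6 nullable (name, headcount, location, bonus, phone, notes — PK none and explicit NOT NULL columns excluded).
reviews: 5 nullable (review_id, location, budget, floor, headcount — PK (hours) and explicit NOT NULL columns excluded).
employees: 4 nullable (level, status, phone, floor — PK (employee_id, salary, grade) and explicit NOT NULL columns excluded).
salaries: 5 nullable (location, salary_id, grade, manager, bonus — PK (name) and explicit NOT NULL columns excluded).
departments: 5 nullable (headcount, hours, department_id, phone, status — PK none and explicit NOT NULL columns excluded).
Total: 6 + 5 + 4 + 5 + 5 = 25.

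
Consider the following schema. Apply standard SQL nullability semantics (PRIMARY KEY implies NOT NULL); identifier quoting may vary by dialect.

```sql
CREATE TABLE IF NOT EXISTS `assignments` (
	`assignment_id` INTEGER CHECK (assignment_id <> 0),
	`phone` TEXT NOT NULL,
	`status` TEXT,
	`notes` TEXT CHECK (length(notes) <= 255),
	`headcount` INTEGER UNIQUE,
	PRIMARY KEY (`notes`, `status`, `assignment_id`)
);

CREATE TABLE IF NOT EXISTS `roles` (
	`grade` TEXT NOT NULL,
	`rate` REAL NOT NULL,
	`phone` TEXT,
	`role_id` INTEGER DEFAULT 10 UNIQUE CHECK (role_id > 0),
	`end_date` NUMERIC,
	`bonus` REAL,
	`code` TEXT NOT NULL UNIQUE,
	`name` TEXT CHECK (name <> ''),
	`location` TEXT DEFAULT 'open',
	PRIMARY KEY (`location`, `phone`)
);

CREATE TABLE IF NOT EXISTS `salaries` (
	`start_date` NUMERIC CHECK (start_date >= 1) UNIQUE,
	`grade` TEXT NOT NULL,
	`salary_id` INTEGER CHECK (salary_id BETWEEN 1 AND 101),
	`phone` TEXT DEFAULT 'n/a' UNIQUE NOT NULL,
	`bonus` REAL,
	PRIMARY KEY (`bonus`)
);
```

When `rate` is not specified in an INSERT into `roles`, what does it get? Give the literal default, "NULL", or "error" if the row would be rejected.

rate has no DEFAULT clause.
Omitting it would insert NULL, but it is declared NOT NULL, so the INSERT fails.

error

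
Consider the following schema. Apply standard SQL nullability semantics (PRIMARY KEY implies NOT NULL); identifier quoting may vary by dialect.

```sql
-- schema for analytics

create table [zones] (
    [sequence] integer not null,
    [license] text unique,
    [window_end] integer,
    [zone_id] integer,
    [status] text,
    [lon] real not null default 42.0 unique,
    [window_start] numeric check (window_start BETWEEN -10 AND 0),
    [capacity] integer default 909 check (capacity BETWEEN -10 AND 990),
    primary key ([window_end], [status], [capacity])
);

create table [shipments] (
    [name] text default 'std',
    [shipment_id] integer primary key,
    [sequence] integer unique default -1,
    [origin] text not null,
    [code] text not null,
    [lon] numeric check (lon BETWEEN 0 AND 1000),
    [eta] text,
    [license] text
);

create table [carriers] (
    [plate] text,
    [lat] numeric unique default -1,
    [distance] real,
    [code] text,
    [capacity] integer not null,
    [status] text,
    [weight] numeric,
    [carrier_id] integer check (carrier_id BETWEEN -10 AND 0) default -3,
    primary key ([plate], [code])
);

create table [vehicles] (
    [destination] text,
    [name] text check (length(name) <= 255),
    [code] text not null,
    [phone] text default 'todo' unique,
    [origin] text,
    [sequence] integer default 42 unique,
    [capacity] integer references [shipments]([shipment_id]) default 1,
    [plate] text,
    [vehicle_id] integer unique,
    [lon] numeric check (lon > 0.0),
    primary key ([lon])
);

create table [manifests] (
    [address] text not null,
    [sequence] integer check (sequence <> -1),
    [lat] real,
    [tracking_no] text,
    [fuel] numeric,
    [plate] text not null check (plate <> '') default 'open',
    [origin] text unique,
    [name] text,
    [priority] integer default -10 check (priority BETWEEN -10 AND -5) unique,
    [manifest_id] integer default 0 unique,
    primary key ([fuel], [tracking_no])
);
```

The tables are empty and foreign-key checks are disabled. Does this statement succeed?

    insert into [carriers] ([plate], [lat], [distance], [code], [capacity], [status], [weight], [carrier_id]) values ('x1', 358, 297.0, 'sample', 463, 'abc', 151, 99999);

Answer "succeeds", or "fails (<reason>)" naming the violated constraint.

fails (CHECK on carrier_id)

The value 99999 for carrier_id violates CHECK (carrier_id BETWEEN -10 AND 0).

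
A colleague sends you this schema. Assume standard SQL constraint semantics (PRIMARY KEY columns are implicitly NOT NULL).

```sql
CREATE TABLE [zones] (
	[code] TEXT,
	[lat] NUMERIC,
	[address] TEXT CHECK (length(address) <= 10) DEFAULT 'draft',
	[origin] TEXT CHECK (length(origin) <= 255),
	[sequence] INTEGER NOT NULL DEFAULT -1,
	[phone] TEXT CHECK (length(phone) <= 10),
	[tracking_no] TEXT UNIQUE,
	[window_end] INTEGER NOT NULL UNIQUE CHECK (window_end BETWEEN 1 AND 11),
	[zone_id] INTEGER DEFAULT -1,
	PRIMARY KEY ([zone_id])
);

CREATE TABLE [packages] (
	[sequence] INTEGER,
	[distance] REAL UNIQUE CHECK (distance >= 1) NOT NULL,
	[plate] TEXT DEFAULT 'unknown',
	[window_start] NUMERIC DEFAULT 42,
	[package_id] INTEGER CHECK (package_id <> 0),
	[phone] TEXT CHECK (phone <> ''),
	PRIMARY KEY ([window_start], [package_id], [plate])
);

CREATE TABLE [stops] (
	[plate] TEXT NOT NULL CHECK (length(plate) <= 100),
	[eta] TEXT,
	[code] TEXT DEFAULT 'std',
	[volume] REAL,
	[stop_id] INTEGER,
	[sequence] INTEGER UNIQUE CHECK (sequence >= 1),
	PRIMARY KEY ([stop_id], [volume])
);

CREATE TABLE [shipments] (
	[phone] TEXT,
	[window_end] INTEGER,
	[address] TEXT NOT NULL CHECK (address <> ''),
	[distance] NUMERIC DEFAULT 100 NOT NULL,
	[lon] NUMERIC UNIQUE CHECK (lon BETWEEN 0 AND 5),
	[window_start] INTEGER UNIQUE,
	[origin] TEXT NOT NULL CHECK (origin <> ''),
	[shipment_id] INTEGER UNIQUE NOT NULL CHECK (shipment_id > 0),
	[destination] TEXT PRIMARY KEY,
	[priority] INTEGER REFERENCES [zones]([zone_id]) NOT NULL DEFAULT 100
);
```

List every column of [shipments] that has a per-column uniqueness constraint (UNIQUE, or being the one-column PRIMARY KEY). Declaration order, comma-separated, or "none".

- phone: no UNIQUE or single-column PK constraint.
- window_end: no UNIQUE or single-column PK constraint.
- address: no UNIQUE or single-column PK constraint.
- distance: no UNIQUE or single-column PK constraint.
- lon: declared UNIQUE → unique.
- window_start: declared UNIQUE → unique.
- origin: no UNIQUE or single-column PK constraint.
- shipment_id: declared UNIQUE → unique.
- destination: single-column PRIMARY KEY → unique.
- priority: no UNIQUE or single-column PK constraint.

lon, window_start, shipment_id, destination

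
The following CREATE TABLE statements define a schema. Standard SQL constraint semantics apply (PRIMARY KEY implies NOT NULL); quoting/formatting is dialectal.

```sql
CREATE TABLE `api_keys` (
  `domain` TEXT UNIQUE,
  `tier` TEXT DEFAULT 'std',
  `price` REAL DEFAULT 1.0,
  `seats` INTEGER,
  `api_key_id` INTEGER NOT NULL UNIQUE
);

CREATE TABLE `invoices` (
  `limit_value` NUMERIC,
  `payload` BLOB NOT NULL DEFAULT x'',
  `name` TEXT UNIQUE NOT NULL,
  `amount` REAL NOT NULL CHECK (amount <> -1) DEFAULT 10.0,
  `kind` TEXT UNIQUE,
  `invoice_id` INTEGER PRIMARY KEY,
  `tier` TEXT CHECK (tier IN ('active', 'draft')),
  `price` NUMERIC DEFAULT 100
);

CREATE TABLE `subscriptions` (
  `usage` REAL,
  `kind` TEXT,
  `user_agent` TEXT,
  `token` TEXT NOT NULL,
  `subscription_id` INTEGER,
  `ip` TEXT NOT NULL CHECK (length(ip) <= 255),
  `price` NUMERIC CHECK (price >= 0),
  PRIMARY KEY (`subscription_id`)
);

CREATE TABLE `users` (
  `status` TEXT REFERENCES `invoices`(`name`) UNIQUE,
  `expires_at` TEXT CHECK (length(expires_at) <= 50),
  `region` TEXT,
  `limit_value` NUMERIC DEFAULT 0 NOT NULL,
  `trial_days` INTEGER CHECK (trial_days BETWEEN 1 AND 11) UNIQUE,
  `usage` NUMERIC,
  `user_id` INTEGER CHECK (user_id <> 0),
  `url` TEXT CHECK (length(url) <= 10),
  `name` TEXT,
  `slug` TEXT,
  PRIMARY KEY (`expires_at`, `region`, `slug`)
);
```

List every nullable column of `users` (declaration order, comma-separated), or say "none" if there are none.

status, trial_days, usage, user_id, url, name

- status: a foreign key column may be NULL unless separately constrained → nullable.
- expires_at: part of the PRIMARY KEY, which implies NOT NULL → not nullable.
- region: part of the PRIMARY KEY, which implies NOT NULL → not nullable.
- limit_value: declared NOT NULL → not nullable.
- trial_days: CHECK does not forbid NULL (a CHECK constraint passes when its expression is NULL) → nullable.
- usage: no NOT NULL constraint applies → nullable.
- user_id: CHECK does not forbid NULL (a CHECK constraint passes when its expression is NULL) → nullable.
- url: CHECK does not forbid NULL (a CHECK constraint passes when its expression is NULL) → nullable.
- name: no NOT NULL constraint applies → nullable.
- slug: part of the PRIMARY KEY, which implies NOT NULL → not nullable.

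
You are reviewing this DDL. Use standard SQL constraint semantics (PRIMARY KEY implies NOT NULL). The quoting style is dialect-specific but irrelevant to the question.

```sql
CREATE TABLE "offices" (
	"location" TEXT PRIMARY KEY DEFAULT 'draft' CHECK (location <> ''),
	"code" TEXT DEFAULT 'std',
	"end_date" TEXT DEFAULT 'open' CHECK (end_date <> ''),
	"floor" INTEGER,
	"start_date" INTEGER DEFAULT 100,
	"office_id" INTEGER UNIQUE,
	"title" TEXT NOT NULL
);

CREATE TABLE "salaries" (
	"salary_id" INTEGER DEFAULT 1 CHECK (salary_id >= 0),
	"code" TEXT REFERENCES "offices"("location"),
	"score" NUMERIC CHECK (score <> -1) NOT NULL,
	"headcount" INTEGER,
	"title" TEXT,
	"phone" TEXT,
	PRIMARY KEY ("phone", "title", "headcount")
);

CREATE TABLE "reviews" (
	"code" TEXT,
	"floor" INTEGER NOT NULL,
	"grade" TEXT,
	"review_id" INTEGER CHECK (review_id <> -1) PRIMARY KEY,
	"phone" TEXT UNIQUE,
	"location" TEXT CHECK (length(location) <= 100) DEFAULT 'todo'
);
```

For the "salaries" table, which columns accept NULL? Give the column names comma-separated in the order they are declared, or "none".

salary_id, code

- salary_id: CHECK does not forbid NULL (a CHECK constraint passes when its expression is NULL) → nullable.
- code: a foreign key column may be NULL unless separately constrained → nullable.
- score: declared NOT NULL → not nullable.
- headcount: part of the PRIMARY KEY, which implies NOT NULL → not nullable.
- title: part of the PRIMARY KEY, which implies NOT NULL → not nullable.
- phone: part of the PRIMARY KEY, which implies NOT NULL → not nullable.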